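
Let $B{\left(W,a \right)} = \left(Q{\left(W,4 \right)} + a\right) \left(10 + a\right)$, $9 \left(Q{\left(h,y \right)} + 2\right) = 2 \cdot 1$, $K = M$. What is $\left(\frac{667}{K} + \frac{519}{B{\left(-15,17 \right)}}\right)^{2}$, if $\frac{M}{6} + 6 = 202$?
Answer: $\frac{86922959929}{25957076544} \approx 3.3487$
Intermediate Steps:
$M = 1176$ ($M = -36 + 6 \cdot 202 = -36 + 1212 = 1176$)
$K = 1176$
$Q{\left(h,y \right)} = - \frac{16}{9}$ ($Q{\left(h,y \right)} = -2 + \frac{2 \cdot 1}{9} = -2 + \frac{1}{9} \cdot 2 = -2 + \frac{2}{9} = - \frac{16}{9}$)
$B{\left(W,a \right)} = \left(10 + a\right) \left(- \frac{16}{9} + a\right)$ ($B{\left(W,a \right)} = \left(- \frac{16}{9} + a\right) \left(10 + a\right) = \left(10 + a\right) \left(- \frac{16}{9} + a\right)$)
$\left(\frac{667}{K} + \frac{519}{B{\left(-15,17 \right)}}\right)^{2} = \left(\frac{667}{1176} + \frac{519}{- \frac{160}{9} + 17^{2} + \frac{74}{9} \cdot 17}\right)^{2} = \left(667 \cdot \frac{1}{1176} + \frac{519}{- \frac{160}{9} + 289 + \frac{1258}{9}}\right)^{2} = \left(\frac{667}{1176} + \frac{519}{411}\right)^{2} = \left(\frac{667}{1176} + 519 \cdot \frac{1}{411}\right)^{2} = \left(\frac{667}{1176} + \frac{173}{137}\right)^{2} = \left(\frac{294827}{161112}\right)^{2} = \frac{86922959929}{25957076544}$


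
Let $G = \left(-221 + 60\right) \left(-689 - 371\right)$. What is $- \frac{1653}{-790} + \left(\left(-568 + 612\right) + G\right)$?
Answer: $\frac{134857813}{790} \approx 1.7071 \cdot 10^{5}$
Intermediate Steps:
$G = 170660$ ($G = \left(-161\right) \left(-1060\right) = 170660$)
$- \frac{1653}{-790} + \left(\left(-568 + 612\right) + G\right) = - \frac{1653}{-790} + \left(\left(-568 + 612\right) + 170660\right) = \left(-1653\right) \left(- \frac{1}{790}\right) + \left(44 + 170660\right) = \frac{1653}{790} + 170704 = \frac{134857813}{790}$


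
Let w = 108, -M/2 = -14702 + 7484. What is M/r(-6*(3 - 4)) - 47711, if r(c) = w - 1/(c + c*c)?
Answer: -215763073/4535 ≈ -47577.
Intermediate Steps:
M = 14436 (M = -2*(-14702 + 7484) = -2*(-7218) = 14436)
r(c) = 108 - 1/(c + c**2) (r(c) = 108 - 1/(c + c*c) = 108 - 1/(c + c**2))
M/r(-6*(3 - 4)) - 47711 = 14436/(((-1 + 108*(-6*(3 - 4)) + 108*(-6*(3 - 4))**2)/(((-6*(3 - 4)))*(1 - 6*(3 - 4))))) - 47711 = 14436/(((-1 + 108*(-6*(-1)) + 108*(-6*(-1))**2)/(((-6*(-1)))*(1 - 6*(-1))))) - 47711 = 14436/(((-1 + 108*6 + 108*6**2)/(6*(1 + 6)))) - 47711 = 14436/(((1/6)*(-1 + 648 + 108*36)/7)) - 47711 = 14436/(((1/6)*(1/7)*(-1 + 648 + 3888))) - 47711 = 14436/(((1/6)*(1/7)*4535)) - 47711 = 14436/(4535/42) - 47711 = 14436*(42/4535) - 47711 = 606312/4535 - 47711 = -215763073/4535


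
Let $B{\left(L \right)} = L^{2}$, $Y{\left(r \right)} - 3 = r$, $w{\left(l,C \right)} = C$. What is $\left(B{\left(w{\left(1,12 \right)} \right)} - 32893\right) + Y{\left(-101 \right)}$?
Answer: $-32847$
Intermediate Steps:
$Y{\left(r \right)} = 3 + r$
$\left(B{\left(w{\left(1,12 \right)} \right)} - 32893\right) + Y{\left(-101 \right)} = \left(12^{2} - 32893\right) + \left(3 - 101\right) = \left(144 - 32893\right) - 98 = -32749 - 98 = -32847$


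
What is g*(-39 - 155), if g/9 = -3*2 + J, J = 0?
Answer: 10476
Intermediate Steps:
g = -54 (g = 9*(-3*2 + 0) = 9*(-6 + 0) = 9*(-6) = -54)
g*(-39 - 155) = -54*(-39 - 155) = -54*(-194) = 10476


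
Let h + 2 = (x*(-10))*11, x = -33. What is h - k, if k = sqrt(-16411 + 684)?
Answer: 3628 - I*sqrt(15727) ≈ 3628.0 - 125.41*I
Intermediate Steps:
k = I*sqrt(15727) (k = sqrt(-15727) = I*sqrt(15727) ≈ 125.41*I)
h = 3628 (h = -2 - 33*(-10)*11 = -2 + 330*11 = -2 + 3630 = 3628)
h - k = 3628 - I*sqrt(15727)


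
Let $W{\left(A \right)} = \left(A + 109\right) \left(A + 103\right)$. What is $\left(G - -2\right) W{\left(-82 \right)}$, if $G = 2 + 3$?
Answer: $3969$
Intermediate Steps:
$G = 5$
$W{\left(A \right)} = \left(103 + A\right) \left(109 + A\right)$ ($W{\left(A \right)} = \left(109 + A\right) \left(103 + A\right) = \left(103 + A\right) \left(109 + A\right)$)
$\left(G - -2\right) W{\left(-82 \right)} = \left(5 - -2\right) \left(11227 + \left(-82\right)^{2} + 212 \left(-82\right)\right) = \left(5 + 2\right) \left(11227 + 6724 - 17384\right) = 7 \cdot 567 = 3969$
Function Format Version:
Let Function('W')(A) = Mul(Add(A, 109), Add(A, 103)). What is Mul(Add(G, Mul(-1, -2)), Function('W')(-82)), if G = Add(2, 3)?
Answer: 3969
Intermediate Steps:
G = 5
Function('W')(A) = Mul(Add(103, A), Add(109, A)) (Function('W')(A) = Mul(Add(109, A), Add(103, A)) = Mul(Add(103, A), Add(109, A)))
Mul(Add(G, Mul(-1, -2)), Function('W')(-82)) = Mul(Add(5, Mul(-1, -2)), Add(11227, Pow(-82, 2), Mul(212, -82))) = Mul(Add(5, 2), Add(11227, 6724, -17384)) = Mul(7, 567) = 3969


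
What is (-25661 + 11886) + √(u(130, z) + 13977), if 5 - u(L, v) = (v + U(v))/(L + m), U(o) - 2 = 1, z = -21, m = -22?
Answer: -13775 + √503358/6 ≈ -13657.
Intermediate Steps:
U(o) = 3 (U(o) = 2 + 1 = 3)
u(L, v) = 5 - (3 + v)/(-22 + L) (u(L, v) = 5 - (v + 3)/(L - 22) = 5 - (3 + v)/(-22 + L))
(-25661 + 11886) + √(u(130, z) + 13977) = (-25661 + 11886) + √((-113 - 1*(-21) + 5*130)/(-22 + 130) + 13977) = -13775 + √((-113 + 21 + 650)/108 + 13977) = -13775 + √((1/108)*558 + 13977) = -13775 + √(31/6 + 13977) = -13775 + √(83893/6) = -13775 + √503358/6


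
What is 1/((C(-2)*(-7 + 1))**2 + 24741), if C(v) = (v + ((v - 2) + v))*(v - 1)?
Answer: 1/45477 ≈ 2.1989e-5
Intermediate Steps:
C(v) = (-1 + v)*(-2 + 3*v) (C(v) = (v + ((-2 + v) + v))*(-1 + v) = (v + (-2 + 2*v))*(-1 + v) = (-2 + 3*v)*(-1 + v) = (-1 + v)*(-2 + 3*v))
1/((C(-2)*(-7 + 1))**2 + 24741) = 1/(((2 - 5*(-2) + 3*(-2)**2)*(-7 + 1))**2 + 24741) = 1/(((2 + 10 + 3*4)*(-6))**2 + 24741) = 1/(((2 + 10 + 12)*(-6))**2 + 24741) = 1/((24*(-6))**2 + 24741) = 1/((-144)**2 + 24741) = 1/(20736 + 24741) = 1/45477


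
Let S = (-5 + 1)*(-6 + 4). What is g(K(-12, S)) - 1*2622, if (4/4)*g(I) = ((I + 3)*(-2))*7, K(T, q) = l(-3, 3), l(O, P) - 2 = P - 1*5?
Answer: -2664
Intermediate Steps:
S = 8 (S = -4*(-2) = 8)
l(O, P) = -3 + P (l(O, P) = 2 + (P - 1*5) = 2 + (P - 5) = 2 + (-5 + P) = -3 + P)
K(T, q) = 0 (K(T, q) = -3 + 3 = 0)
g(I) = -42 - 14*I (g(I) = ((I + 3)*(-2))*7 = ((3 + I)*(-2))*7 = (-6 - 2*I)*7 = -42 - 14*I)
g(K(-12, S)) - 1*2622 = (-42 - 14*0) - 1*2622 = (-42 + 0) - 2622 = -42 - 2622 = -2664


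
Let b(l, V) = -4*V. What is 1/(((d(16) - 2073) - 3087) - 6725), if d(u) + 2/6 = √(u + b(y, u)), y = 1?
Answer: -13371/158918846 - 9*I*√3/317837692 ≈ -8.4137e-5 - 4.9045e-8*I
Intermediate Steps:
d(u) = -⅓ + √3*√(-u) (d(u) = -⅓ + √(u - 4*u) = -⅓ + √(-3*u) = -⅓ + √3*√(-u))
1/(((d(16) - 2073) - 3087) - 6725) = 1/((((-⅓ + √3*√(-1*16)) - 2073) - 3087) - 6725) = 1/((((-⅓ + √3*√(-16)) - 2073) - 3087) - 6725) = 1/((((-⅓ + √3*(4*I)) - 2073) - 3087) - 6725) = 1/((((-⅓ + 4*I*√3) - 2073) - 3087) - 6725) = 1/(((-6220/3 + 4*I*√3) - 3087) - 6725) = 1/((-15481/3 + 4*I*√3) - 6725) = 1/(-35656/3 + 4*I*√3)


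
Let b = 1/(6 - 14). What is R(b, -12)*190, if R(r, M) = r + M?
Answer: -9215/4 ≈ -2303.8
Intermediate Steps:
b = -⅛ (b = 1/(-8) = -⅛ ≈ -0.12500)
R(r, M) = M + r
R(b, -12)*190 = (-12 - ⅛)*190 = -97/8*190 = -9215/4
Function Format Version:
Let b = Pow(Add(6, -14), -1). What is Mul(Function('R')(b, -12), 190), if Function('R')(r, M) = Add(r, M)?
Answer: Rational(-9215, 4) ≈ -2303.8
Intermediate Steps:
b = Rational(-1, 8) (b = Pow(-8, -1) = Rational(-1, 8) ≈ -0.12500)
Function('R')(r, M) = Add(M, r)
Mul(Function('R')(b, -12), 190) = Mul(Add(-12, Rational(-1, 8)), 190) = Mul(Rational(-97, 8), 190) = Rational(-9215, 4)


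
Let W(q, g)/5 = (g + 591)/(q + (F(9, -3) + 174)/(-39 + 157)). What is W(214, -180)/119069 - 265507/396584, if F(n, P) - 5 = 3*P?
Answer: -133931019746611/200074785074152 ≈ -0.66940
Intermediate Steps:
F(n, P) = 5 + 3*P
W(q, g) = 5*(591 + g)/(85/59 + q) (W(q, g) = 5*((g + 591)/(q + ((5 + 3*(-3)) + 174)/(-39 + 157))) = 5*((591 + g)/(q + ((5 - 9) + 174)/118)) = 5*((591 + g)/(q + (-4 + 174)*(1/118))) = 5*((591 + g)/(q + 170*(1/118))) = 5*((591 + g)/(q + 85/59)) = 5*((591 + g)/(85/59 + q)) = 5*(591 + g)/(85/59 + q))
W(214, -180)/119069 - 265507/396584 = (295*(591 - 180)/(85 + 59*214))/119069 - 265507/396584 = (295*411/(85 + 12626))*(1/119069) - 265507*1/396584 = (295*411/12711)*(1/119069) - 265507/396584 = (295*(1/12711)*411)*(1/119069) - 265507/396584 = (40415/4237)*(1/119069) - 265507/396584 = 40415/504495353 - 265507/396584 = -133931019746611/200074785074152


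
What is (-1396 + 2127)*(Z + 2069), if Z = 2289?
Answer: 3185698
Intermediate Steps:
(-1396 + 2127)*(Z + 2069) = (-1396 + 2127)*(2289 + 2069) = 731*4358 = 3185698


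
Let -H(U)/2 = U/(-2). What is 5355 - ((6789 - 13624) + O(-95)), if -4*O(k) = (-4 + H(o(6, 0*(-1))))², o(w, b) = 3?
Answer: 48761/4 ≈ 12190.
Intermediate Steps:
H(U) = U (H(U) = -2*U/(-2) = -2*U*(-1)/2 = -(-1)*U = U)
O(k) = -¼ (O(k) = -(-4 + 3)²/4 = -¼*(-1)² = -¼*1 = -¼)
5355 - ((6789 - 13624) + O(-95)) = 5355 - ((6789 - 13624) - ¼) = 5355 - (-6835 - ¼) = 5355 - 1*(-27341/4) = 5355 + 27341/4 = 48761/4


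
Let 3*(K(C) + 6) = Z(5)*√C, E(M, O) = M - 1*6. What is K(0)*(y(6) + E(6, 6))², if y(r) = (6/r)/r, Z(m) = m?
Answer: -⅙ ≈ -0.16667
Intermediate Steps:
E(M, O) = -6 + M (E(M, O) = M - 6 = -6 + M)
y(r) = 6/r²
K(C) = -6 + 5*√C/3 (K(C) = -6 + (5*√C)/3 = -6 + 5*√C/3)
K(0)*(y(6) + E(6, 6))² = (-6 + 5*√0/3)*(6/6² + (-6 + 6))² = (-6 + (5/3)*0)*(6*(1/36) + 0)² = (-6 + 0)*(⅙ + 0)² = -6*(⅙)² = -6*1/36 = -⅙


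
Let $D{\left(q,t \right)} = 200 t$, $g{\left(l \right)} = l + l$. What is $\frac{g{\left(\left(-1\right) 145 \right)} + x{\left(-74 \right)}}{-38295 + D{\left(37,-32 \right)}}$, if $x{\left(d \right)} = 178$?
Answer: $\frac{16}{6385} \approx 0.0025059$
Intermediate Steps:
$g{\left(l \right)} = 2 l$
$\frac{g{\left(\left(-1\right) 145 \right)} + x{\left(-74 \right)}}{-38295 + D{\left(37,-32 \right)}} = \frac{2 \left(\left(-1\right) 145\right) + 178}{-38295 + 200 \left(-32\right)} = \frac{2 \left(-145\right) + 178}{-38295 - 6400} = \frac{-290 + 178}{-44695} = \left(-112\right) \left(- \frac{1}{44695}\right) = \frac{16}{6385}$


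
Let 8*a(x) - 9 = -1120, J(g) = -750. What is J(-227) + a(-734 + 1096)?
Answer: -7111/8 ≈ -888.88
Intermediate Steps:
a(x) = -1111/8 (a(x) = 9/8 + (1/8)*(-1120) = 9/8 - 140 = -1111/8)
J(-227) + a(-734 + 1096) = -750 - 1111/8 = -7111/8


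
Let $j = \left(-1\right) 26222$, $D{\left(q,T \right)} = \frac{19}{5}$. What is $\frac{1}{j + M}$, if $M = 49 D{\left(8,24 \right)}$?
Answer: $- \frac{5}{130179} \approx -3.8409 \cdot 10^{-5}$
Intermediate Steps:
$D{\left(q,T \right)} = \frac{19}{5}$ ($D{\left(q,T \right)} = 19 \cdot \frac{1}{5} = \frac{19}{5}$)
$j = -26222$
$M = \frac{931}{5}$ ($M = 49 \cdot \frac{19}{5} = \frac{931}{5} \approx 186.2$)
$\frac{1}{j + M} = \frac{1}{-26222 + \frac{931}{5}} = \frac{1}{- \frac{130179}{5}} = - \frac{5}{130179}$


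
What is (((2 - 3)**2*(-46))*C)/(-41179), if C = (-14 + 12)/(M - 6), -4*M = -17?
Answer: 368/288253 ≈ 0.0012767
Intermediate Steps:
M = 17/4 (M = -1/4*(-17) = 17/4 ≈ 4.2500)
C = 8/7 (C = (-14 + 12)/(17/4 - 6) = -2/(-7/4) = -2*(-4/7) = 8/7 ≈ 1.1429)
(((2 - 3)**2*(-46))*C)/(-41179) = (((2 - 3)**2*(-46))*(8/7))/(-41179) = (((-1)**2*(-46))*(8/7))*(-1/41179) = ((1*(-46))*(8/7))*(-1/41179) = -46*8/7*(-1/41179) = -368/7*(-1/41179) = 368/288253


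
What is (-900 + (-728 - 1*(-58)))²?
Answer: 2464900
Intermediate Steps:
(-900 + (-728 - 1*(-58)))² = (-900 + (-728 + 58))² = (-900 - 670)² = (-1570)² = 2464900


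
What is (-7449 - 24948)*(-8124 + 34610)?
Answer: -858066942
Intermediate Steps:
(-7449 - 24948)*(-8124 + 34610) = -32397*26486 = -858066942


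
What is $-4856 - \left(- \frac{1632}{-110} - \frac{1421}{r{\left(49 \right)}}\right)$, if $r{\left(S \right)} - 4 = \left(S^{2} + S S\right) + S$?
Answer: $- \frac{52022277}{10681} \approx -4870.5$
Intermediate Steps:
$r{\left(S \right)} = 4 + S + 2 S^{2}$ ($r{\left(S \right)} = 4 + \left(\left(S^{2} + S S\right) + S\right) = 4 + \left(\left(S^{2} + S^{2}\right) + S\right) = 4 + \left(2 S^{2} + S\right) = 4 + \left(S + 2 S^{2}\right) = 4 + S + 2 S^{2}$)
$-4856 - \left(- \frac{1632}{-110} - \frac{1421}{r{\left(49 \right)}}\right) = -4856 - \left(- \frac{1632}{-110} - \frac{1421}{4 + 49 + 2 \cdot 49^{2}}\right) = -4856 - \left(\left(-1632\right) \left(- \frac{1}{110}\right) - \frac{1421}{4 + 49 + 2 \cdot 2401}\right) = -4856 - \left(\frac{816}{55} - \frac{1421}{4 + 49 + 4802}\right) = -4856 - \left(\frac{816}{55} - \frac{1421}{4855}\right) = -4856 - \frac{155341}{10681} = - \frac{52022277}{10681}$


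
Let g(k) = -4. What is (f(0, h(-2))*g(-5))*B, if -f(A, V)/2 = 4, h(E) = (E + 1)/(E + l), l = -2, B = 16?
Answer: 512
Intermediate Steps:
h(E) = (1 + E)/(-2 + E) (h(E) = (E + 1)/(E - 2) = (1 + E)/(-2 + E))
f(A, V) = -8 (f(A, V) = -2*4 = -8)
(f(0, h(-2))*g(-5))*B = -8*(-4)*16 = 32*16 = 512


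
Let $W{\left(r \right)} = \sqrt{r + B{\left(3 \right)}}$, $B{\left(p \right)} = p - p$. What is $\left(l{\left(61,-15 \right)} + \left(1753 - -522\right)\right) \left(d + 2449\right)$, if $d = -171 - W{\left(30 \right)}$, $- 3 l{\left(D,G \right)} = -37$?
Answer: $\frac{15631636}{3} - \frac{6862 \sqrt{30}}{3} \approx 5.198 \cdot 10^{6}$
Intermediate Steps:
$B{\left(p \right)} = 0$
$W{\left(r \right)} = \sqrt{r}$ ($W{\left(r \right)} = \sqrt{r + 0} = \sqrt{r}$)
$l{\left(D,G \right)} = \frac{37}{3}$ ($l{\left(D,G \right)} = \left(- \frac{1}{3}\right) \left(-37\right) = \frac{37}{3}$)
$d = -171 - \sqrt{30} \approx -176.48$
$\left(l{\left(61,-15 \right)} + \left(1753 - -522\right)\right) \left(d + 2449\right) = \left(\frac{37}{3} + \left(1753 - -522\right)\right) \left(\left(-171 - \sqrt{30}\right) + 2449\right) = \left(\frac{37}{3} + \left(1753 + 522\right)\right) \left(2278 - \sqrt{30}\right) = \left(\frac{37}{3} + 2275\right) \left(2278 - \sqrt{30}\right) = \frac{6862 \left(2278 - \sqrt{30}\right)}{3} = \frac{15631636}{3} - \frac{6862 \sqrt{30}}{3}$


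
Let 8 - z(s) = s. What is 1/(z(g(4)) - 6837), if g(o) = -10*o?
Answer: -1/6789 ≈ -0.00014730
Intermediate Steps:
z(s) = 8 - s
1/(z(g(4)) - 6837) = 1/((8 - (-10)*4) - 6837) = 1/((8 - 1*(-40)) - 6837) = 1/((8 + 40) - 6837) = 1/(48 - 6837) = 1/(-6789) = -1/6789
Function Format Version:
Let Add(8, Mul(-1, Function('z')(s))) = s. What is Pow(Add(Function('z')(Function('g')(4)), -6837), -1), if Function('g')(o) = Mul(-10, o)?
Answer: Rational(-1, 6789) ≈ -0.00014730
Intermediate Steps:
Function('z')(s) = Add(8, Mul(-1, s))
Pow(Add(Function('z')(Function('g')(4)), -6837), -1) = Pow(Add(Add(8, Mul(-1, Mul(-10, 4))), -6837), -1) = Pow(Add(Add(8, Mul(-1, -40)), -6837), -1) = Pow(Add(Add(8, 40), -6837), -1) = Pow(Add(48, -6837), -1) = Pow(-6789, -1) = Rational(-1, 6789)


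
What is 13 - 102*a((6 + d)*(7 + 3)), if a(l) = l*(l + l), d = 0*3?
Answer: -734387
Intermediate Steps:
d = 0
a(l) = 2*l² (a(l) = l*(2*l) = 2*l²)
13 - 102*a((6 + d)*(7 + 3)) = 13 - 204*((6 + 0)*(7 + 3))² = 13 - 204*(6*10)² = 13 - 204*60² = 13 - 204*3600 = 13 - 102*7200 = 13 - 734400 = -734387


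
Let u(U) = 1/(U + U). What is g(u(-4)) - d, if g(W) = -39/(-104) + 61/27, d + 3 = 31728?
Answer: -6852031/216 ≈ -31722.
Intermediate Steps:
u(U) = 1/(2*U)
d = 31725 (d = -3 + 31728 = 31725)
g(W) = 569/216 (g(W) = -39*(-1/104) + 61*(1/27) = 3/8 + 61/27 = 569/216)
g(u(-4)) - d = 569/216 - 1*31725 = 569/216 - 31725 = -6852031/216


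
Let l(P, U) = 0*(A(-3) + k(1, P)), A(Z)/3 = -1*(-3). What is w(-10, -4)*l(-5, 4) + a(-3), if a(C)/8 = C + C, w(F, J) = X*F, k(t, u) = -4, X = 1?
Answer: -48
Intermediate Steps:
A(Z) = 9 (A(Z) = 3*(-1*(-3)) = 3*3 = 9)
w(F, J) = F (w(F, J) = 1*F = F)
l(P, U) = 0 (l(P, U) = 0*(9 - 4) = 0*5 = 0)
a(C) = 16*C (a(C) = 8*(C + C) = 8*(2*C) = 16*C)
w(-10, -4)*l(-5, 4) + a(-3) = -10*0 + 16*(-3) = 0 - 48 = -48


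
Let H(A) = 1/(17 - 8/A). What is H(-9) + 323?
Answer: 52012/161 ≈ 323.06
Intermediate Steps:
H(-9) + 323 = -9/(-8 + 17*(-9)) + 323 = -9/(-8 - 153) + 323 = -9/(-161) + 323 = -9*(-1/161) + 323 = 9/161 + 323 = 52012/161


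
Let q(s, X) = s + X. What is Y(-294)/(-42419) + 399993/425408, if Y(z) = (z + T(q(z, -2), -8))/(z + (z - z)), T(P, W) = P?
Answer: 6378690679/6784325184 ≈ 0.94021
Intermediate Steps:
q(s, X) = X + s
Y(z) = (-2 + 2*z)/z (Y(z) = (z + (-2 + z))/(z + (z - z)) = (-2 + 2*z)/(z + 0) = (-2 + 2*z)/z)
Y(-294)/(-42419) + 399993/425408 = (2 - 2/(-294))/(-42419) + 399993/425408 = (2 - 2*(-1/294))*(-1/42419) + 399993*(1/425408) = (2 + 1/147)*(-1/42419) + 1023/1088 = (295/147)*(-1/42419) + 1023/1088 = -295/6235593 + 1023/1088 = 6378690679/6784325184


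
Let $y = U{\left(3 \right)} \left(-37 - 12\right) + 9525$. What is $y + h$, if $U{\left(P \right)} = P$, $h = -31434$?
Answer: $-22056$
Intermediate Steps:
$y = 9378$ ($y = 3 \left(-37 - 12\right) + 9525 = 3 \left(-49\right) + 9525 = -147 + 9525 = 9378$)
$y + h = 9378 - 31434 = -22056$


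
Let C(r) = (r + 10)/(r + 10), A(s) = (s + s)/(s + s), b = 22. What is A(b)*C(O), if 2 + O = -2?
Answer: 1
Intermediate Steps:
O = -4 (O = -2 - 2 = -4)
A(s) = 1 (A(s) = (2*s)/((2*s)) = (2*s)*(1/(2*s)) = 1)
C(r) = 1 (C(r) = (10 + r)/(10 + r) = 1)
A(b)*C(O) = 1*1 = 1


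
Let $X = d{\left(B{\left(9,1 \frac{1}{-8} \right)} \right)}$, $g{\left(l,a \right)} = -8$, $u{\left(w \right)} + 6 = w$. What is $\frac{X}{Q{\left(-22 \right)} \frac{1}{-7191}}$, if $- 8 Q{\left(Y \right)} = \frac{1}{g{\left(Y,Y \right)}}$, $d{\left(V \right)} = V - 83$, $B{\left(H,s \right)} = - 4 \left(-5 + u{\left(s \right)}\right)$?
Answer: $17718624$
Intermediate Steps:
$u{\left(w \right)} = -6 + w$
$B{\left(H,s \right)} = 44 - 4 s$ ($B{\left(H,s \right)} = - 4 \left(-5 + \left(-6 + s\right)\right) = - 4 \left(-11 + s\right) = 44 - 4 s$)
$d{\left(V \right)} = -83 + V$
$X = - \frac{77}{2}$ ($X = -83 + \left(44 - 4 \cdot 1 \frac{1}{-8}\right) = -83 + \left(44 - 4 \cdot 1 \left(- \frac{1}{8}\right)\right) = -83 + \left(44 - - \frac{1}{2}\right) = -83 + \left(44 + \frac{1}{2}\right) = -83 + \frac{89}{2} = - \frac{77}{2} \approx -38.5$)
$Q{\left(Y \right)} = \frac{1}{64}$ ($Q{\left(Y \right)} = - \frac{1}{8 \left(-8\right)} = \left(- \frac{1}{8}\right) \left(- \frac{1}{8}\right) = \frac{1}{64}$)
$\frac{X}{Q{\left(-22 \right)} \frac{1}{-7191}} = - \frac{77}{2 \frac{1}{64 \left(-7191\right)}} = - \frac{77}{2 \cdot \frac{1}{64} \left(- \frac{1}{7191}\right)} = - \frac{77}{2 \left(- \frac{1}{460224}\right)} = \left(- \frac{77}{2}\right) \left(-460224\right) = 17718624$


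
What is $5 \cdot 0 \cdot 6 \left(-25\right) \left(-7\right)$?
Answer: $0$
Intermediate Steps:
$5 \cdot 0 \cdot 6 \left(-25\right) \left(-7\right) = 0 \cdot 6 \left(-25\right) \left(-7\right) = 0 \left(-25\right) \left(-7\right) = 0 \left(-7\right) = 0$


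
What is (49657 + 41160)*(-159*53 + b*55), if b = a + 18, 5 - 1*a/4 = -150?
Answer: 2421453671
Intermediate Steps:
a = 620 (a = 20 - 4*(-150) = 20 + 600 = 620)
b = 638 (b = 620 + 18 = 638)
(49657 + 41160)*(-159*53 + b*55) = (49657 + 41160)*(-159*53 + 638*55) = 90817*(-8427 + 35090) = 90817*26663 = 2421453671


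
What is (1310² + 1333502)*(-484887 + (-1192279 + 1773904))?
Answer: 295012398276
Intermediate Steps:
(1310² + 1333502)*(-484887 + (-1192279 + 1773904)) = (1716100 + 1333502)*(-484887 + 581625) = 3049602*96738 = 295012398276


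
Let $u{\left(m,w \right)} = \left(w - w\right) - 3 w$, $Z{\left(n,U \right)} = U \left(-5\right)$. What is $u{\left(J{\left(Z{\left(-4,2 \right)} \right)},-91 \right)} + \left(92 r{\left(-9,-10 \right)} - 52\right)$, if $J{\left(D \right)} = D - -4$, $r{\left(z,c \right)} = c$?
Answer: $-699$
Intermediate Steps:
$Z{\left(n,U \right)} = - 5 U$
$J{\left(D \right)} = 4 + D$ ($J{\left(D \right)} = D + 4 = 4 + D$)
$u{\left(m,w \right)} = - 3 w$ ($u{\left(m,w \right)} = 0 - 3 w = - 3 w$)
$u{\left(J{\left(Z{\left(-4,2 \right)} \right)},-91 \right)} + \left(92 r{\left(-9,-10 \right)} - 52\right) = \left(-3\right) \left(-91\right) + \left(92 \left(-10\right) - 52\right) = 273 - 972 = -699$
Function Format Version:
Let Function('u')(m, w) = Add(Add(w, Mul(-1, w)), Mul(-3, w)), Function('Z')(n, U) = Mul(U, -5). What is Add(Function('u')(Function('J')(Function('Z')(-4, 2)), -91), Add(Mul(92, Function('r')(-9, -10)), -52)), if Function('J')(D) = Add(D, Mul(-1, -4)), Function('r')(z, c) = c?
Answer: -699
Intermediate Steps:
Function('Z')(n, U) = Mul(-5, U)
Function('J')(D) = Add(4, D) (Function('J')(D) = Add(D, 4) = Add(4, D))
Function('u')(m, w) = Mul(-3, w) (Function('u')(m, w) = Add(0, Mul(-3, w)) = Mul(-3, w))
Add(Function('u')(Function('J')(Function('Z')(-4, 2)), -91), Add(Mul(92, Function('r')(-9, -10)), -52)) = Add(Mul(-3, -91), Add(Mul(92, -10), -52)) = Add(273, Add(-920, -52)) = Add(273, -972) = -699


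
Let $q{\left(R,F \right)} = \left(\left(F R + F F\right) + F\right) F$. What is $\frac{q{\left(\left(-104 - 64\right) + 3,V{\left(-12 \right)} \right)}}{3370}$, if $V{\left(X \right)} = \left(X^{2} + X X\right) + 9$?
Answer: $\frac{11731797}{3370} \approx 3481.2$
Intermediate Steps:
$V{\left(X \right)} = 9 + 2 X^{2}$ ($V{\left(X \right)} = \left(X^{2} + X^{2}\right) + 9 = 2 X^{2} + 9 = 9 + 2 X^{2}$)
$q{\left(R,F \right)} = F \left(F + F^{2} + F R\right)$ ($q{\left(R,F \right)} = \left(\left(F R + F^{2}\right) + F\right) F = \left(\left(F^{2} + F R\right) + F\right) F = \left(F + F^{2} + F R\right) F = F \left(F + F^{2} + F R\right)$)
$\frac{q{\left(\left(-104 - 64\right) + 3,V{\left(-12 \right)} \right)}}{3370} = \frac{\left(9 + 2 \left(-12\right)^{2}\right)^{2} \left(1 + \left(9 + 2 \left(-12\right)^{2}\right) + \left(\left(-104 - 64\right) + 3\right)\right)}{3370} = \left(9 + 2 \cdot 144\right)^{2} \left(1 + \left(9 + 2 \cdot 144\right) + \left(-168 + 3\right)\right) \frac{1}{3370} = \left(9 + 288\right)^{2} \left(1 + \left(9 + 288\right) - 165\right) \frac{1}{3370} = 297^{2} \left(1 + 297 - 165\right) \frac{1}{3370} = 88209 \cdot 133 \cdot \frac{1}{3370} = 11731797 \cdot \frac{1}{3370} = \frac{11731797}{3370}$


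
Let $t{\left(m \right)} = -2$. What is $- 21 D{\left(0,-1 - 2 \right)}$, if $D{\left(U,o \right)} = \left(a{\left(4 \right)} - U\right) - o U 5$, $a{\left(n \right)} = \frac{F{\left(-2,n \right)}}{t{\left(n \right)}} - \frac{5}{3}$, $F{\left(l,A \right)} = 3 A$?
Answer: $161$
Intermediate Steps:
$a{\left(n \right)} = - \frac{5}{3} - \frac{3 n}{2}$ ($a{\left(n \right)} = \frac{3 n}{-2} - \frac{5}{3} = 3 n \left(- \frac{1}{2}\right) - \frac{5}{3} = - \frac{3 n}{2} - \frac{5}{3} = - \frac{5}{3} - \frac{3 n}{2}$)
$D{\left(U,o \right)} = - \frac{23}{3} - U - 5 U o$ ($D{\left(U,o \right)} = \left(\left(- \frac{5}{3} - 6\right) - U\right) - o U 5 = \left(\left(- \frac{5}{3} - 6\right) - U\right) - U o 5 = \left(- \frac{23}{3} - U\right) - 5 U o = - \frac{23}{3} - U - 5 U o$)
$- 21 D{\left(0,-1 - 2 \right)} = - 21 \left(- \frac{23}{3} - 0 - 0 \left(-1 - 2\right)\right) = - 21 \left(- \frac{23}{3} + 0 - 0 \left(-3\right)\right) = - 21 \left(- \frac{23}{3} + 0 + 0\right) = \left(-21\right) \left(- \frac{23}{3}\right) = 161$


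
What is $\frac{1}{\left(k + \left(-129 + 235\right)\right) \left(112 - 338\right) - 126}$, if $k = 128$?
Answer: $- \frac{1}{53010} \approx -1.8864 \cdot 10^{-5}$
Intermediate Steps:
$\frac{1}{\left(k + \left(-129 + 235\right)\right) \left(112 - 338\right) - 126} = \frac{1}{\left(128 + \left(-129 + 235\right)\right) \left(112 - 338\right) - 126} = \frac{1}{\left(128 + 106\right) \left(-226\right) - 126} = \frac{1}{234 \left(-226\right) - 126} = \frac{1}{-52884 - 126} = \frac{1}{-53010} = - \frac{1}{53010}$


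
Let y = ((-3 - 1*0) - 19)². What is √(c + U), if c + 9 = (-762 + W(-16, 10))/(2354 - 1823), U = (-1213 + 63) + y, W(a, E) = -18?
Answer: I*√21193095/177 ≈ 26.009*I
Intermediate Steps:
y = 484 (y = ((-3 + 0) - 19)² = (-3 - 19)² = (-22)² = 484)
U = -666 (U = (-1213 + 63) + 484 = -1150 + 484 = -666)
c = -1853/177 (c = -9 + (-762 - 18)/(2354 - 1823) = -9 - 780/531 = -9 - 780*1/531 = -9 - 260/177 = -1853/177 ≈ -10.469)
√(c + U) = √(-1853/177 - 666) = √(-119735/177) = I*√21193095/177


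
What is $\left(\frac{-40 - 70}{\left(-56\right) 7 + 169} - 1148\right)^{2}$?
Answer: $\frac{65481739236}{49729} \approx 1.3168 \cdot 10^{6}$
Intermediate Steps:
$\left(\frac{-40 - 70}{\left(-56\right) 7 + 169} - 1148\right)^{2} = \left(- \frac{110}{-392 + 169} - 1148\right)^{2} = \left(- \frac{110}{-223} - 1148\right)^{2} = \left(\left(-110\right) \left(- \frac{1}{223}\right) - 1148\right)^{2} = \left(\frac{110}{223} - 1148\right)^{2} = \left(- \frac{255894}{223}\right)^{2} = \frac{65481739236}{49729}$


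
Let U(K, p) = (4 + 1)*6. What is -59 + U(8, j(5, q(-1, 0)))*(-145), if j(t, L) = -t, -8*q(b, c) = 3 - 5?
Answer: -4409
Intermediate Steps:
q(b, c) = ¼ (q(b, c) = -(3 - 5)/8 = -⅛*(-2) = ¼)
U(K, p) = 30 (U(K, p) = 5*6 = 30)
-59 + U(8, j(5, q(-1, 0)))*(-145) = -59 + 30*(-145) = -59 - 4350 = -4409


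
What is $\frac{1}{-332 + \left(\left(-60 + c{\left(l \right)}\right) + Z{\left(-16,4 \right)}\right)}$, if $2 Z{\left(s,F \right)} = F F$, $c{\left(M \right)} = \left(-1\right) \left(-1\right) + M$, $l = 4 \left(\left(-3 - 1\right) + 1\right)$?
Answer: $- \frac{1}{395} \approx -0.0025316$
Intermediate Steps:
$l = -12$ ($l = 4 \left(\left(-3 - 1\right) + 1\right) = 4 \left(-4 + 1\right) = 4 \left(-3\right) = -12$)
$c{\left(M \right)} = 1 + M$
$Z{\left(s,F \right)} = \frac{F^{2}}{2}$ ($Z{\left(s,F \right)} = \frac{F F}{2} = \frac{F^{2}}{2}$)
$\frac{1}{-332 + \left(\left(-60 + c{\left(l \right)}\right) + Z{\left(-16,4 \right)}\right)} = \frac{1}{-332 + \left(\left(-60 + \left(1 - 12\right)\right) + \frac{4^{2}}{2}\right)} = \frac{1}{-332 + \left(\left(-60 - 11\right) + \frac{1}{2} \cdot 16\right)} = \frac{1}{-332 + \left(-71 + 8\right)} = \frac{1}{-332 - 63} = \frac{1}{-395} = - \frac{1}{395}$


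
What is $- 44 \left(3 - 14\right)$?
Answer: $484$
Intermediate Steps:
$- 44 \left(3 - 14\right) = \left(-44\right) \left(-11\right) = 484$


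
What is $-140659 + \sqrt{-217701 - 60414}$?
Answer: $-140659 + i \sqrt{278115} \approx -1.4066 \cdot 10^{5} + 527.37 i$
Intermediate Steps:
$-140659 + \sqrt{-217701 - 60414} = -140659 + \sqrt{-278115} = -140659 + i \sqrt{278115}$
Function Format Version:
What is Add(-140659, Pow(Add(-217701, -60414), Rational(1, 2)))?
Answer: Add(-140659, Mul(I, Pow(278115, Rational(1, 2)))) ≈ Add(-1.4066e+5, Mul(527.37, I))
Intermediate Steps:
Add(-140659, Pow(Add(-217701, -60414), Rational(1, 2))) = Add(-140659, Pow(-278115, Rational(1, 2))) = Add(-140659, Mul(I, Pow(278115, Rational(1, 2))))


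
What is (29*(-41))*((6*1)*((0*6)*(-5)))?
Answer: 0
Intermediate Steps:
(29*(-41))*((6*1)*((0*6)*(-5))) = -7134*0*(-5) = -7134*0 = -1189*0 = 0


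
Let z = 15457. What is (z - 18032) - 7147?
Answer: -9722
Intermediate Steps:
(z - 18032) - 7147 = (15457 - 18032) - 7147 = -2575 - 7147 = -9722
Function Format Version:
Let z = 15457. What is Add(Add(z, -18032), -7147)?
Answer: -9722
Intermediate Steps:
Add(Add(z, -18032), -7147) = Add(Add(15457, -18032), -7147) = Add(-2575, -7147) = -9722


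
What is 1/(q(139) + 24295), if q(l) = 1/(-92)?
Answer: 92/2235139 ≈ 4.1161e-5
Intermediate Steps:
q(l) = -1/92
1/(q(139) + 24295) = 1/(-1/92 + 24295) = 1/(2235139/92) = 92/2235139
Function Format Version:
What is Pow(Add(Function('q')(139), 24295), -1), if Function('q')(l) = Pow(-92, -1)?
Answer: Rational(92, 2235139) ≈ 4.1161e-5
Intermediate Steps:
Function('q')(l) = Rational(-1, 92)
Pow(Add(Function('q')(139), 24295), -1) = Pow(Add(Rational(-1, 92), 24295), -1) = Pow(Rational(2235139, 92), -1) = Rational(92, 2235139)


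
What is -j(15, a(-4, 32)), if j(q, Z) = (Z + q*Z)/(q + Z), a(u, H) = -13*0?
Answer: 0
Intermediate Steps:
a(u, H) = 0
j(q, Z) = (Z + Z*q)/(Z + q)
-j(15, a(-4, 32)) = -0*(1 + 15)/(0 + 15) = -0*16/15 = -1*0 = 0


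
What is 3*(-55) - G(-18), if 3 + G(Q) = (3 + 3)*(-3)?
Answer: -144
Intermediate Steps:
G(Q) = -21 (G(Q) = -3 + (3 + 3)*(-3) = -3 + 6*(-3) = -3 - 18 = -21)
3*(-55) - G(-18) = 3*(-55) - 1*(-21) = -165 + 21 = -144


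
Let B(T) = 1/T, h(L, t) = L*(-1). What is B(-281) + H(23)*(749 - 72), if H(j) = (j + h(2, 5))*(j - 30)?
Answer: -27964840/281 ≈ -99519.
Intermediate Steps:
h(L, t) = -L
H(j) = (-30 + j)*(-2 + j) (H(j) = (j - 1*2)*(j - 30) = (j - 2)*(-30 + j) = (-2 + j)*(-30 + j) = (-30 + j)*(-2 + j))
B(-281) + H(23)*(749 - 72) = 1/(-281) + (60 + 23² - 32*23)*(749 - 72) = -1/281 + (60 + 529 - 736)*677 = -1/281 - 147*677 = -1/281 - 99519 = -27964840/281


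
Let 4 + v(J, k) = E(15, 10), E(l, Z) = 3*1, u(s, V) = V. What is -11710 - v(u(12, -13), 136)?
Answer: -11709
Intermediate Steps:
E(l, Z) = 3
v(J, k) = -1 (v(J, k) = -4 + 3 = -1)
-11710 - v(u(12, -13), 136) = -11710 - 1*(-1) = -11710 + 1 = -11709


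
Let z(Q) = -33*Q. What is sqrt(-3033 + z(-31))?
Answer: I*sqrt(2010) ≈ 44.833*I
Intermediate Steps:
sqrt(-3033 + z(-31)) = sqrt(-3033 - 33*(-31)) = sqrt(-3033 + 1023) = sqrt(-2010) = I*sqrt(2010)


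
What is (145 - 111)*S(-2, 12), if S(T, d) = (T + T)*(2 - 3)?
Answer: 136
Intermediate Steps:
S(T, d) = -2*T (S(T, d) = (2*T)*(-1) = -2*T)
(145 - 111)*S(-2, 12) = (145 - 111)*(-2*(-2)) = 34*4 = 136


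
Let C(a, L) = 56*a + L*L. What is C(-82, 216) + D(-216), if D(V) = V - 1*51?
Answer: 41797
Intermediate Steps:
D(V) = -51 + V (D(V) = V - 51 = -51 + V)
C(a, L) = L² + 56*a (C(a, L) = 56*a + L² = L² + 56*a)
C(-82, 216) + D(-216) = (216² + 56*(-82)) + (-51 - 216) = (46656 - 4592) - 267 = 42064 - 267 = 41797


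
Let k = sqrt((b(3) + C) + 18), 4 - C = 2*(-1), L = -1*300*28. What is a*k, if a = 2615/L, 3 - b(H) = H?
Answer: -523*sqrt(6)/840 ≈ -1.5251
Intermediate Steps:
b(H) = 3 - H
L = -8400 (L = -300*28 = -8400)
C = 6 (C = 4 - 2*(-1) = 4 - 1*(-2) = 4 + 2 = 6)
a = -523/1680 (a = 2615/(-8400) = 2615*(-1/8400) = -523/1680 ≈ -0.31131)
k = 2*sqrt(6) (k = sqrt(((3 - 1*3) + 6) + 18) = sqrt(((3 - 3) + 6) + 18) = sqrt((0 + 6) + 18) = sqrt(6 + 18) = sqrt(24) = 2*sqrt(6) ≈ 4.8990)
a*k = -523*sqrt(6)/840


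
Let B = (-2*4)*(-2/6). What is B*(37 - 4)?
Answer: 88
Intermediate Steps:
B = 8/3 (B = -(-16)/6 = -8*(-1/3) = 8/3 ≈ 2.6667)
B*(37 - 4) = 8*(37 - 4)/3 = (8/3)*33 = 88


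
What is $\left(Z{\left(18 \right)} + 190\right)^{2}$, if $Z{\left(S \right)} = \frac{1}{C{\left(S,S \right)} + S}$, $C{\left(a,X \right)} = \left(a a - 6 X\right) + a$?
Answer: $\frac{2292590161}{63504} \approx 36102.0$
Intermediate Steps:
$C{\left(a,X \right)} = a + a^{2} - 6 X$ ($C{\left(a,X \right)} = \left(a^{2} - 6 X\right) + a = a + a^{2} - 6 X$)
$Z{\left(S \right)} = \frac{1}{S^{2} - 4 S}$ ($Z{\left(S \right)} = \frac{1}{\left(S + S^{2} - 6 S\right) + S} = \frac{1}{\left(S^{2} - 5 S\right) + S} = \frac{1}{S^{2} - 4 S}$)
$\left(Z{\left(18 \right)} + 190\right)^{2} = \left(\frac{1}{18 \left(-4 + 18\right)} + 190\right)^{2} = \left(\frac{1}{18 \cdot 14} + 190\right)^{2} = \left(\frac{1}{18} \cdot \frac{1}{14} + 190\right)^{2} = \left(\frac{1}{252} + 190\right)^{2} = \left(\frac{47881}{252}\right)^{2} = \frac{2292590161}{63504}$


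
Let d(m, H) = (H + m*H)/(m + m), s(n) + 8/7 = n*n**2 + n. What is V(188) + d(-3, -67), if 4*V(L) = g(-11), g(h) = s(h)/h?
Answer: 3785/462 ≈ 8.1926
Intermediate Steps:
s(n) = -8/7 + n + n**3 (s(n) = -8/7 + (n*n**2 + n) = -8/7 + (n**3 + n) = -8/7 + (n + n**3) = -8/7 + n + n**3)
g(h) = (-8/7 + h + h**3)/h
V(L) = 4701/154 (V(L) = ((-8/7 - 11 + (-11)**3)/(-11))/4 = (-(-8/7 - 11 - 1331)/11)/4 = (-1/11*(-9402/7))/4 = (1/4)*(9402/77) = 4701/154)
d(m, H) = (H + H*m)/(2*m) (d(m, H) = (H + H*m)/((2*m)) = (H + H*m)*(1/(2*m)) = (H + H*m)/(2*m))
V(188) + d(-3, -67) = 4701/154 + (1/2)*(-67)*(1 - 3)/(-3) = 4701/154 + (1/2)*(-67)*(-1/3)*(-2) = 4701/154 - 67/3 = 3785/462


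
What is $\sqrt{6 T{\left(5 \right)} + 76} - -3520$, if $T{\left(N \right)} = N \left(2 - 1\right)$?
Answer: $3520 + \sqrt{106} \approx 3530.3$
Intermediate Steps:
$T{\left(N \right)} = N$ ($T{\left(N \right)} = N 1 = N$)
$\sqrt{6 T{\left(5 \right)} + 76} - -3520 = \sqrt{6 \cdot 5 + 76} - -3520 = \sqrt{30 + 76} + 3520 = \sqrt{106} + 3520 = 3520 + \sqrt{106}$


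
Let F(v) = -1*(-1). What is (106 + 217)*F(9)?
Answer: 323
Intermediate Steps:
F(v) = 1
(106 + 217)*F(9) = (106 + 217)*1 = 323*1 = 323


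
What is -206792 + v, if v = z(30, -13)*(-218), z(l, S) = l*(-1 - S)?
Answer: -285272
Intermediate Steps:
v = -78480 (v = -1*30*(1 - 13)*(-218) = -1*30*(-12)*(-218) = 360*(-218) = -78480)
-206792 + v = -206792 - 78480 = -285272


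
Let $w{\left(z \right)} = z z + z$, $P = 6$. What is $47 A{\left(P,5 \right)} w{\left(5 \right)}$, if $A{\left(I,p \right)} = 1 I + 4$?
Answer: $14100$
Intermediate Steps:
$A{\left(I,p \right)} = 4 + I$ ($A{\left(I,p \right)} = I + 4 = 4 + I$)
$w{\left(z \right)} = z + z^{2}$ ($w{\left(z \right)} = z^{2} + z = z + z^{2}$)
$47 A{\left(P,5 \right)} w{\left(5 \right)} = 47 \left(4 + 6\right) 5 \left(1 + 5\right) = 47 \cdot 10 \cdot 5 \cdot 6 = 470 \cdot 30 = 14100$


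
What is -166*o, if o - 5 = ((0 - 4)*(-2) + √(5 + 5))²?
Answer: -13114 - 2656*√10 ≈ -21513.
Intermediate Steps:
o = 5 + (8 + √10)² (o = 5 + ((0 - 4)*(-2) + √(5 + 5))² = 5 + (-4*(-2) + √10)² = 5 + (8 + √10)² ≈ 129.60)
-166*o = -166*(79 + 16*√10) = -13114 - 2656*√10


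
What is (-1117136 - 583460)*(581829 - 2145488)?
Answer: 2659152240764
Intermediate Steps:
(-1117136 - 583460)*(581829 - 2145488) = -1700596*(-1563659) = 2659152240764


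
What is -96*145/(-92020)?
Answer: 696/4601 ≈ 0.15127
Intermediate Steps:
-96*145/(-92020) = -13920*(-1/92020) = 696/4601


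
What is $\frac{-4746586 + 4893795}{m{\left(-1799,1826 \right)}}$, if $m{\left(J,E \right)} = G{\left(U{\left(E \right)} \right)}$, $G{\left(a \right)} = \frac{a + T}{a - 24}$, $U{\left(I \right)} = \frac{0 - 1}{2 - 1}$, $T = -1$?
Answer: $\frac{3680225}{2} \approx 1.8401 \cdot 10^{6}$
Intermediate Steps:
$U{\left(I \right)} = -1$ ($U{\left(I \right)} = - 1^{-1} = \left(-1\right) 1 = -1$)
$G{\left(a \right)} = \frac{-1 + a}{-24 + a}$ ($G{\left(a \right)} = \frac{a - 1}{a - 24} = \frac{-1 + a}{-24 + a}$)
$m{\left(J,E \right)} = \frac{2}{25}$ ($m{\left(J,E \right)} = \frac{-1 - 1}{-24 - 1} = \frac{1}{-25} \left(-2\right) = \left(- \frac{1}{25}\right) \left(-2\right) = \frac{2}{25}$)
$\frac{-4746586 + 4893795}{m{\left(-1799,1826 \right)}} = \frac{-4746586 + 4893795}{\frac{2}{25}} = 147209 \cdot \frac{25}{2} = \frac{3680225}{2}$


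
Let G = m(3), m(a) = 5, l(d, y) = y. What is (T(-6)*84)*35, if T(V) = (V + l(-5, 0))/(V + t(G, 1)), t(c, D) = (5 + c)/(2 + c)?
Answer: 15435/4 ≈ 3858.8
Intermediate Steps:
G = 5
t(c, D) = (5 + c)/(2 + c)
T(V) = V/(10/7 + V) (T(V) = (V + 0)/(V + (5 + 5)/(2 + 5)) = V/(V + 10/7) = V/(10/7 + V))
(T(-6)*84)*35 = ((7*(-6)/(10 + 7*(-6)))*84)*35 = ((7*(-6)/(10 - 42))*84)*35 = ((7*(-6)/(-32))*84)*35 = ((7*(-6)*(-1/32))*84)*35 = ((21/16)*84)*35 = (441/4)*35 = 15435/4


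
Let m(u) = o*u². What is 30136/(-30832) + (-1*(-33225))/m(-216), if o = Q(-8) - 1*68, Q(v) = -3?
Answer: -2101087157/2127777984 ≈ -0.98746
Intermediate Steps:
o = -71 (o = -3 - 1*68 = -3 - 68 = -71)
m(u) = -71*u²
30136/(-30832) + (-1*(-33225))/m(-216) = 30136/(-30832) + (-1*(-33225))/((-71*(-216)²)) = 30136*(-1/30832) + 33225/((-71*46656)) = -3767/3854 + 33225/(-3312576) = -3767/3854 + 33225*(-1/3312576) = -3767/3854 - 11075/1104192 = -2101087157/2127777984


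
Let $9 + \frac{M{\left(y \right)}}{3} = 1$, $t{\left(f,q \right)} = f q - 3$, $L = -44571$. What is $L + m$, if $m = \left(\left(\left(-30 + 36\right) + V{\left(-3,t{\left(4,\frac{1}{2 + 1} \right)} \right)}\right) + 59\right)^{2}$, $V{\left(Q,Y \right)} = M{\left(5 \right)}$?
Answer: $-42890$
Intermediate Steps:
$t{\left(f,q \right)} = -3 + f q$
$M{\left(y \right)} = -24$ ($M{\left(y \right)} = -27 + 3 \cdot 1 = -27 + 3 = -24$)
$V{\left(Q,Y \right)} = -24$
$m = 1681$ ($m = \left(\left(\left(-30 + 36\right) - 24\right) + 59\right)^{2} = \left(\left(6 - 24\right) + 59\right)^{2} = \left(-18 + 59\right)^{2} = 41^{2} = 1681$)
$L + m = -44571 + 1681 = -42890$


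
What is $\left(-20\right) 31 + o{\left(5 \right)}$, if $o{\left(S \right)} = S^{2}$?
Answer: $-595$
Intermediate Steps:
$\left(-20\right) 31 + o{\left(5 \right)} = \left(-20\right) 31 + 5^{2} = -620 + 25 = -595$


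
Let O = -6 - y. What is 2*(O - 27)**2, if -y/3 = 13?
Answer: 72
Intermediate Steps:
y = -39 (y = -3*13 = -39)
O = 33 (O = -6 - 1*(-39) = -6 + 39 = 33)
2*(O - 27)**2 = 2*(33 - 27)**2 = 2*6**2 = 2*36 = 72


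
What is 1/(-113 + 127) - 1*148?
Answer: -2071/14 ≈ -147.93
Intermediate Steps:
1/(-113 + 127) - 1*148 = 1/14 - 148 = -2071/14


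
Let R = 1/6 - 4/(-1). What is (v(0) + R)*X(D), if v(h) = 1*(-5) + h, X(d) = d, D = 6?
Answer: -5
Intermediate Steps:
R = 25/6 (R = 1*(⅙) - 4*(-1) = ⅙ + 4 = 25/6 ≈ 4.1667)
v(h) = -5 + h
(v(0) + R)*X(D) = ((-5 + 0) + 25/6)*6 = (-5 + 25/6)*6 = -⅚*6 = -5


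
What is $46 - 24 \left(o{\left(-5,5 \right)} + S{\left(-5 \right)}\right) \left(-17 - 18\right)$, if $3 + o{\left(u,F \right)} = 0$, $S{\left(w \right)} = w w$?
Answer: $18526$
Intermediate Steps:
$S{\left(w \right)} = w^{2}$
$o{\left(u,F \right)} = -3$ ($o{\left(u,F \right)} = -3 + 0 = -3$)
$46 - 24 \left(o{\left(-5,5 \right)} + S{\left(-5 \right)}\right) \left(-17 - 18\right) = 46 - 24 \left(-3 + \left(-5\right)^{2}\right) \left(-17 - 18\right) = 46 - 24 \left(-3 + 25\right) \left(-35\right) = 46 - 24 \cdot 22 \left(-35\right) = 46 - -18480 = 46 + 18480 = 18526$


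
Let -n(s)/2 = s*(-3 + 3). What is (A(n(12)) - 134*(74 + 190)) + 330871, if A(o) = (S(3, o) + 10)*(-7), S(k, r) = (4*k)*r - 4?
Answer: 295453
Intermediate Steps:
S(k, r) = -4 + 4*k*r (S(k, r) = 4*k*r - 4 = -4 + 4*k*r)
n(s) = 0 (n(s) = -2*s*(-3 + 3) = -2*s*0 = -2*0 = 0)
A(o) = -42 - 84*o (A(o) = ((-4 + 4*3*o) + 10)*(-7) = ((-4 + 12*o) + 10)*(-7) = (6 + 12*o)*(-7) = -42 - 84*o)
(A(n(12)) - 134*(74 + 190)) + 330871 = ((-42 - 84*0) - 134*(74 + 190)) + 330871 = ((-42 + 0) - 134*264) + 330871 = (-42 - 35376) + 330871 = -35418 + 330871 = 295453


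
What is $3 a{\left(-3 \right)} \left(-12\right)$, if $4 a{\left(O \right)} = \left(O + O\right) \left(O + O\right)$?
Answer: $-324$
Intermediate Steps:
$a{\left(O \right)} = O^{2}$ ($a{\left(O \right)} = \frac{\left(O + O\right) \left(O + O\right)}{4} = \frac{2 O 2 O}{4} = \frac{4 O^{2}}{4} = O^{2}$)
$3 a{\left(-3 \right)} \left(-12\right) = 3 \left(-3\right)^{2} \left(-12\right) = 3 \cdot 9 \left(-12\right) = 27 \left(-12\right) = -324$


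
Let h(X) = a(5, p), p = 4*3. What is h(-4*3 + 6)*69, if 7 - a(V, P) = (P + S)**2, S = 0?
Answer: -9453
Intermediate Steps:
p = 12
a(V, P) = 7 - P**2 (a(V, P) = 7 - (P + 0)**2 = 7 - P**2)
h(X) = -137 (h(X) = 7 - 1*12**2 = 7 - 1*144 = 7 - 144 = -137)
h(-4*3 + 6)*69 = -137*69 = -9453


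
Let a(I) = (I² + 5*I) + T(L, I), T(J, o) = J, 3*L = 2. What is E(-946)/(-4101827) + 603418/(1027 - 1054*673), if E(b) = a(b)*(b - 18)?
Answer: 605358280078514/2905385591505 ≈ 208.36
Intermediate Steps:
L = ⅔ (L = (⅓)*2 = ⅔ ≈ 0.66667)
a(I) = ⅔ + I² + 5*I (a(I) = (I² + 5*I) + ⅔ = ⅔ + I² + 5*I)
E(b) = (-18 + b)*(⅔ + b² + 5*b) (E(b) = (⅔ + b² + 5*b)*(b - 18) = (⅔ + b² + 5*b)*(-18 + b) = (-18 + b)*(⅔ + b² + 5*b))
E(-946)/(-4101827) + 603418/(1027 - 1054*673) = ((-18 - 946)*(2 + 3*(-946)² + 15*(-946))/3)/(-4101827) + 603418/(1027 - 1054*673) = ((⅓)*(-964)*(2 + 3*894916 - 14190))*(-1/4101827) + 603418/(1027 - 709342) = ((⅓)*(-964)*(2 + 2684748 - 14190))*(-1/4101827) + 603418/(-708315) = ((⅓)*(-964)*2670560)*(-1/4101827) + 603418*(-1/708315) = -2574419840/3*(-1/4101827) - 603418/708315 = 2574419840/12305481 - 603418/708315 = 605358280078514/2905385591505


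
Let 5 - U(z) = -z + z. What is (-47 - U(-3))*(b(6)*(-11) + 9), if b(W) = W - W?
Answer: -468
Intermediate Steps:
b(W) = 0
U(z) = 5 (U(z) = 5 - (-z + z) = 5 - 1*0 = 5 + 0 = 5)
(-47 - U(-3))*(b(6)*(-11) + 9) = (-47 - 1*5)*(0*(-11) + 9) = (-47 - 5)*(0 + 9) = -52*9 = -468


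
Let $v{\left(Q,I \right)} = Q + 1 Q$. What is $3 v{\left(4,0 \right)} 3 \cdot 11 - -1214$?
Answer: $2006$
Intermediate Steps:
$v{\left(Q,I \right)} = 2 Q$ ($v{\left(Q,I \right)} = Q + Q = 2 Q$)
$3 v{\left(4,0 \right)} 3 \cdot 11 - -1214 = 3 \cdot 2 \cdot 4 \cdot 3 \cdot 11 - -1214 = 3 \cdot 8 \cdot 3 \cdot 11 + 1214 = 3 \cdot 24 \cdot 11 + 1214 = 72 \cdot 11 + 1214 = 792 + 1214 = 2006$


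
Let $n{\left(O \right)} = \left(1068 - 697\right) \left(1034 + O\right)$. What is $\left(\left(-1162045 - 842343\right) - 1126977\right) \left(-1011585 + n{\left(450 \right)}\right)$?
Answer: $1443625023665$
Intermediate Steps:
$n{\left(O \right)} = 383614 + 371 O$ ($n{\left(O \right)} = 371 \left(1034 + O\right) = 383614 + 371 O$)
$\left(\left(-1162045 - 842343\right) - 1126977\right) \left(-1011585 + n{\left(450 \right)}\right) = \left(\left(-1162045 - 842343\right) - 1126977\right) \left(-1011585 + \left(383614 + 371 \cdot 450\right)\right) = \left(\left(-1162045 - 842343\right) - 1126977\right) \left(-1011585 + \left(383614 + 166950\right)\right) = \left(-2004388 - 1126977\right) \left(-1011585 + 550564\right) = \left(-3131365\right) \left(-461021\right) = 1443625023665$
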